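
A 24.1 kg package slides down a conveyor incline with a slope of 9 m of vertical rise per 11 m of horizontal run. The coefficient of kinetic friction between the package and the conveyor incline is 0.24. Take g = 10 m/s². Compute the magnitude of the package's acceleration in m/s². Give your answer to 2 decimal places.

Resolving the weight along the incline: the component pulling the package down the slope is mg sin 39.29° = 24.1 × 10 × 0.6332 = 152.601 N, and the normal force is N = mg cos 39.29° = 24.1 × 10 × 0.7740 = 186.534 N.
Kinetic friction acts up the slope with magnitude f = μN = 0.24 × 186.534 = 44.768 N.
Net force along the incline is 152.601 − 44.768 = 107.833 N, so a = 107.833 / 24.1 = 4.4744 m/s².

4.47 m/s²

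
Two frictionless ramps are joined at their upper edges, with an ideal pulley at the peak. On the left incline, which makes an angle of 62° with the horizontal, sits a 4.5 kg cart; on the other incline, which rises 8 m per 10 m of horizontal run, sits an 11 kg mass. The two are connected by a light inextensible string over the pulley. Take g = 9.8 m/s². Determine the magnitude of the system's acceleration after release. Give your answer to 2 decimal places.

Resolve each weight along its own incline: the 4.5 kg mass has component 4.5 × 9.8 × sin 62° = 38.938 N down its slope, and the 11 kg mass has 11 × 9.8 × sin 38.66° = 67.342 N down its slope.
The 11 kg side's 67.342 N exceeds the other side's 38.938 N, so that mass slides down and the 4.5 kg mass slides up. Taking that direction as positive, Newton's second law for the whole system gives 67.342 − 38.938 = (4.5 + 11) a, so a = 28.404 / 15.5 = 1.8325 m/s².

1.83 m/s²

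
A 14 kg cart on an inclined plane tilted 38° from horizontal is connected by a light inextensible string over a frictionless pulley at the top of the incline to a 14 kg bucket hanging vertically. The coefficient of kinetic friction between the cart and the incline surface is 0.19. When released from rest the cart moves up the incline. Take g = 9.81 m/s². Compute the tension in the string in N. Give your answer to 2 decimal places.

For the cart on the incline: the weight component along the slope is m₁g sin 38° = 14 × 9.81 × 0.6157 = 84.560 N and the normal force is N = m₁g cos 38° = 108.225 N.
Kinetic friction opposes the cart's motion up the incline: f = μN = 0.19 × 108.225 = 20.563 N acting down the slope.
Newton's second law for the cart (up-slope positive): T − 84.560 − 20.563 = 14 a. For the hanging bucket (downward positive): 14 × 9.81 − T = 14 a.
Adding the two equations eliminates T: 32.217 = 28 a, so a = 1.1506 m/s².
Then from the hanging bucket's equation, T = 14 × (9.81 − 1.1506) = 121.232 N.

121.23 N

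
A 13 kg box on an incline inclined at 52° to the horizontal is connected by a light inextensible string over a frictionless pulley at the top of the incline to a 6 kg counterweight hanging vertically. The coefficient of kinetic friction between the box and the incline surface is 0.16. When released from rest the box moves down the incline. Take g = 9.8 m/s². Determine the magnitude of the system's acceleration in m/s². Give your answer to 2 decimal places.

1.53 m/s²

For the box on the incline: the weight component along the slope is m₁g sin 52° = 13 × 9.8 × 0.7880 = 100.391 N and the normal force is N = m₁g cos 52° = 78.435 N.
Kinetic friction opposes the box's motion down the incline: f = μN = 0.16 × 78.435 = 12.550 N acting up the slope.
Newton's second law for the box (down-slope positive): 100.391 − 12.550 − T = 13 a. For the hanging counterweight (upward positive): T − 6 × 9.8 = 6 a.
Adding the two equations eliminates T: 29.041 = 19 a, so a = 1.5285 m/s².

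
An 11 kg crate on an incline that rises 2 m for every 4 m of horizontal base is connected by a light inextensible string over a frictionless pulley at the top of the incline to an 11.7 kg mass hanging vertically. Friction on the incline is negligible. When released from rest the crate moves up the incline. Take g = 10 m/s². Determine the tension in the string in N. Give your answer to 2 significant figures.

82 N

For the crate on the incline: the weight component along the slope is m₁g sin 26.57° = 11 × 10 × 0.4472 = 49.192 N and the normal force is N = m₁g cos 26.57° = 98.387 N.
Newton's second law for the crate (up-slope positive): T − 49.192 = 11 a. For the hanging mass (downward positive): 11.7 × 10 − T = 11.7 a.
Adding the two equations eliminates T: 67.808 = 22.7 a, so a = 2.9871 m/s².
Then from the hanging mass's equation, T = 11.7 × (10 − 2.9871) = 82.051 N.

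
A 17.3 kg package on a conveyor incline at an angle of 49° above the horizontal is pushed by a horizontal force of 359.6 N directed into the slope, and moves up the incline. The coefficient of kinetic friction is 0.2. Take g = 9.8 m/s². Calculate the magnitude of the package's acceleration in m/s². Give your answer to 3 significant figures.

1.82 m/s²

The horizontal push has components F cos 49° = 359.6 × 0.6561 = 235.934 N up the incline and F sin 49° = 359.6 × 0.7547 = 271.390 N pressing into the surface.
The normal force is therefore N = mg cos 49° + F sin 49° = 111.235 + 271.390 = 382.625 N, and kinetic friction down the slope is μN = 0.2 × 382.625 = 76.525 N.
Along the incline: F cos 49° − mg sin 49° − μN = ma, so 235.934 − 127.952 − 76.525 = 17.3 a, giving a = 1.8183 m/s².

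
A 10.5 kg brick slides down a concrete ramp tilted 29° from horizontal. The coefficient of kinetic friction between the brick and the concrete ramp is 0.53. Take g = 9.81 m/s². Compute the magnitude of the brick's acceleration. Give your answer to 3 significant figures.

0.209 m/s²

Resolving the weight along the incline: the component pulling the brick down the slope is mg sin 29° = 10.5 × 9.81 × 0.4848 = 49.937 N, and the normal force is N = mg cos 29° = 10.5 × 9.81 × 0.8746 = 90.088 N.
Kinetic friction acts up the slope with magnitude f = μN = 0.53 × 90.088 = 47.747 N.
Net force along the incline is 49.937 − 47.747 = 2.190 N, so a = 2.190 / 10.5 = 0.2086 m/s².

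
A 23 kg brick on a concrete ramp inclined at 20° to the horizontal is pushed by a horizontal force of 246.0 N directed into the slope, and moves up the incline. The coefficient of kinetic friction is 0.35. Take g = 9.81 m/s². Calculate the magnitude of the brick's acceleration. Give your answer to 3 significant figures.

2.19 m/s²

The horizontal push has components F cos 20° = 246.0 × 0.9397 = 231.166 N up the incline and F sin 20° = 246.0 × 0.3420 = 84.132 N pressing into the surface.
The normal force is therefore N = mg cos 20° + F sin 20° = 212.025 + 84.132 = 296.157 N, and kinetic friction down the slope is μN = 0.35 × 296.157 = 103.655 N.
Along the incline: F cos 20° − mg sin 20° − μN = ma, so 231.166 − 77.165 − 103.655 = 23 a, giving a = 2.1890 m/s².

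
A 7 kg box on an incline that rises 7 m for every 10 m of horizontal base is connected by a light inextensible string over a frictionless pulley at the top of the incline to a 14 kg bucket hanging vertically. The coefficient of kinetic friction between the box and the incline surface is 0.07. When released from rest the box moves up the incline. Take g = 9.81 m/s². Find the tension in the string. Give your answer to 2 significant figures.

For the box on the incline: the weight component along the slope is m₁g sin 34.99° = 7 × 9.81 × 0.5735 = 39.382 N and the normal force is N = m₁g cos 34.99° = 56.257 N.
Kinetic friction opposes the box's motion up the incline: f = μN = 0.07 × 56.257 = 3.938 N acting down the slope.
Newton's second law for the box (up-slope positive): T − 39.382 − 3.938 = 7 a. For the hanging bucket (downward positive): 14 × 9.81 − T = 14 a.
Adding the two equations eliminates T: 94.020 = 21 a, so a = 4.4771 m/s².
Then from the hanging bucket's equation, T = 14 × (9.81 − 4.4771) = 74.661 N.

75 N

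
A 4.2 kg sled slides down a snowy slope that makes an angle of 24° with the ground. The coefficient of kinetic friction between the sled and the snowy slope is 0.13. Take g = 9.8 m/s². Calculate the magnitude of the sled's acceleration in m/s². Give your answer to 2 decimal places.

Resolving the weight along the incline: the component pulling the sled down the slope is mg sin 24° = 4.2 × 9.8 × 0.4067 = 16.740 N, and the normal force is N = mg cos 24° = 4.2 × 9.8 × 0.9135 = 37.600 N.
Kinetic friction acts up the slope with magnitude f = μN = 0.13 × 37.600 = 4.888 N.
Net force along the incline is 16.740 − 4.888 = 11.852 N, so a = 11.852 / 4.2 = 2.8219 m/s².

2.82 m/s²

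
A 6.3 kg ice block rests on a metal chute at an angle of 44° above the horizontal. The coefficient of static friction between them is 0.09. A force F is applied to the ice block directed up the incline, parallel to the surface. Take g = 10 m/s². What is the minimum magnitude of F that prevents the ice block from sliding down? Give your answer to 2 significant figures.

The normal force is N = mg cos 44° = 45.318 N. With F at its minimum the ice block is on the verge of sliding down, so static friction is at its maximum μ_s N = 0.09 × 45.318 = 4.079 N and acts up the slope.
Equilibrium along the incline: F + μ_s N = mg sin 44°, so F = 43.763 − 4.079 = 39.684 N.

40 N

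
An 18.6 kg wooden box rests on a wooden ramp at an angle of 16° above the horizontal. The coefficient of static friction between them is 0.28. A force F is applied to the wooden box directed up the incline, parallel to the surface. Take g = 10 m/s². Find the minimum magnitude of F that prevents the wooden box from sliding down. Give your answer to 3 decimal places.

The normal force is N = mg cos 16° = 178.795 N. With F at its minimum the wooden box is on the verge of sliding down, so static friction is at its maximum μ_s N = 0.28 × 178.795 = 50.063 N and acts up the slope.
Equilibrium along the incline: F + μ_s N = mg sin 16°, so F = 51.269 − 50.063 = 1.206 N.

1.206 N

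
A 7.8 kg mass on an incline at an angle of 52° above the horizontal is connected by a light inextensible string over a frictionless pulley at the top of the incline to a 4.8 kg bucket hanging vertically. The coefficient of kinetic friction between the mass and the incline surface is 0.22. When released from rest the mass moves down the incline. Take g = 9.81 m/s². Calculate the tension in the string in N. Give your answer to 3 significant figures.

48.2 N

For the mass on the incline: the weight component along the slope is m₁g sin 52° = 7.8 × 9.81 × 0.7880 = 60.296 N and the normal force is N = m₁g cos 52° = 47.109 N.
Kinetic friction opposes the mass's motion down the incline: f = μN = 0.22 × 47.109 = 10.364 N acting up the slope.
Newton's second law for the mass (down-slope positive): 60.296 − 10.364 − T = 7.8 a. For the hanging bucket (upward positive): T − 4.8 × 9.81 = 4.8 a.
Adding the two equations eliminates T: 2.844 = 12.6 a, so a = 0.2257 m/s².
Then from the hanging bucket's equation, T = 4.8 × (9.81 + 0.2257) = 48.171 N.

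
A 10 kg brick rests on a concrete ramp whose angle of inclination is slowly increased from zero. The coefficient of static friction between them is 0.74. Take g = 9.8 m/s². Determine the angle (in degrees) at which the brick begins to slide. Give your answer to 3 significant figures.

At the threshold of sliding, static friction is at its maximum μ_s N and exactly balances the weight component along the incline: mg sin θ = μ_s mg cos θ.
Hence tan θ = μ_s = 0.74, so θ = arctan(0.74) = 36.5014°.

36.5°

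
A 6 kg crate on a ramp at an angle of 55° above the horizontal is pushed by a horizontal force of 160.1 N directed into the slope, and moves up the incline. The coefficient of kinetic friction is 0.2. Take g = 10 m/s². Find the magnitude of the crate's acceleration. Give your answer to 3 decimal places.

The horizontal push has components F cos 55° = 160.1 × 0.5736 = 91.833 N up the incline and F sin 55° = 160.1 × 0.8192 = 131.154 N pressing into the surface.
The normal force is therefore N = mg cos 55° + F sin 55° = 34.416 + 131.154 = 165.570 N, and kinetic friction down the slope is μN = 0.2 × 165.570 = 33.114 N.
Along the incline: F cos 55° − mg sin 55° − μN = ma, so 91.833 − 49.152 − 33.114 = 6 a, giving a = 1.5945 m/s².

1.595 m/s²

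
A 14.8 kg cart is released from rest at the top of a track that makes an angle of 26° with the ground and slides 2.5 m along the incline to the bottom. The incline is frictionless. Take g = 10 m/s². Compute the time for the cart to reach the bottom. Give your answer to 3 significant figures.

1.07 s

The weight component along the incline is mg sin 26° = 64.879 N and the normal force is N = mg cos 26° = 133.022 N.
With no friction, a = g sin 26° = 4.3837 m/s².
Starting from rest, L = ½at², so t = √(2L/a) = √(2 × 2.5 / 4.3837) = 1.0680 s.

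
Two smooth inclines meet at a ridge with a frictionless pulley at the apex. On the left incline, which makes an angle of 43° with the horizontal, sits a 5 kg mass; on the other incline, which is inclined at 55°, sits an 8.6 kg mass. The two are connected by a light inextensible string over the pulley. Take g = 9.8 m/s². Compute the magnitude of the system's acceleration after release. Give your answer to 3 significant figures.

2.62 m/s²

Resolve each weight along its own incline: the 5 kg mass has component 5 × 9.8 × sin 43° = 33.418 N down its slope, and the 8.6 kg mass has 8.6 × 9.8 × sin 55° = 69.038 N down its slope.
The 8.6 kg side's 69.038 N exceeds the other side's 33.418 N, so that mass slides down and the 5 kg mass slides up. Taking that direction as positive, Newton's second law for the whole system gives 69.038 − 33.418 = (5 + 8.6) a, so a = 35.620 / 13.6 = 2.6191 m/s².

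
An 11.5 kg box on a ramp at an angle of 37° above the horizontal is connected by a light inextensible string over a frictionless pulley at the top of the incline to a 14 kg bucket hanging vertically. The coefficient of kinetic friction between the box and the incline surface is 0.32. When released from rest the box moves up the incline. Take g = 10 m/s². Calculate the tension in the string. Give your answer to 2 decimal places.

117.27 N

For the box on the incline: the weight component along the slope is m₁g sin 37° = 11.5 × 10 × 0.6018 = 69.207 N and the normal force is N = m₁g cos 37° = 91.843 N.
Kinetic friction opposes the box's motion up the incline: f = μN = 0.32 × 91.843 = 29.390 N acting down the slope.
Newton's second law for the box (up-slope positive): T − 69.207 − 29.390 = 11.5 a. For the hanging bucket (downward positive): 14 × 10 − T = 14 a.
Adding the two equations eliminates T: 41.403 = 25.5 a, so a = 1.6236 m/s².
Then from the hanging bucket's equation, T = 14 × (10 − 1.6236) = 117.270 N.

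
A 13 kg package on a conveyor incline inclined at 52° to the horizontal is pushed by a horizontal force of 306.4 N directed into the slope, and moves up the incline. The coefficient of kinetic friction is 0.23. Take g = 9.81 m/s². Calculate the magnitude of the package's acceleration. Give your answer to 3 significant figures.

1.12 m/s²

The horizontal push has components F cos 52° = 306.4 × 0.6157 = 188.650 N up the incline and F sin 52° = 306.4 × 0.7880 = 241.443 N pressing into the surface.
The normal force is therefore N = mg cos 52° + F sin 52° = 78.520 + 241.443 = 319.963 N, and kinetic friction down the slope is μN = 0.23 × 319.963 = 73.591 N.
Along the incline: F cos 52° − mg sin 52° − μN = ma, so 188.650 − 100.494 − 73.591 = 13 a, giving a = 1.1204 m/s².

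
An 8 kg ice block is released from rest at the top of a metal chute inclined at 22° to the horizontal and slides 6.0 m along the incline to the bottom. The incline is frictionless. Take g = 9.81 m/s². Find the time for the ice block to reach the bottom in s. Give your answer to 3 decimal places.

The weight component along the incline is mg sin 22° = 29.399 N and the normal force is N = mg cos 22° = 72.765 N.
With no friction, a = g sin 22° = 3.6749 m/s².
Starting from rest, L = ½at², so t = √(2L/a) = √(2 × 6.0 / 3.6749) = 1.8070 s.

1.807 s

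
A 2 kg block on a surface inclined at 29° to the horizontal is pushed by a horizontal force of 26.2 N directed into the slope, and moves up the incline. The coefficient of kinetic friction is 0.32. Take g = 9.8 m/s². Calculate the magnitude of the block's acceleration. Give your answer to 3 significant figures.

The horizontal push has components F cos 29° = 26.2 × 0.8746 = 22.915 N up the incline and F sin 29° = 26.2 × 0.4848 = 12.702 N pressing into the surface.
The normal force is therefore N = mg cos 29° + F sin 29° = 17.142 + 12.702 = 29.844 N, and kinetic friction down the slope is μN = 0.32 × 29.844 = 9.550 N.
Along the incline: F cos 29° − mg sin 29° − μN = ma, so 22.915 − 9.502 − 9.550 = 2 a, giving a = 1.9315 m/s².

1.93 m/s²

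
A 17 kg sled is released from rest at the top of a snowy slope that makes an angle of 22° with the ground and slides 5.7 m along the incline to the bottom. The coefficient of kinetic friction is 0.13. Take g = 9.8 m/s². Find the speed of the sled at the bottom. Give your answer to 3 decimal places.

5.328 m/s

The weight component along the incline is mg sin 22° = 62.409 N and the normal force is N = mg cos 22° = 154.469 N.
Friction up the slope is f = μN = 0.13 × 154.469 = 20.081 N, so the net downslope force is 62.409 − 20.081 = 42.328 N and a = 42.328 / 17 = 2.4899 m/s².
Starting from rest over a distance of 5.7 m, v² = 2aL = 2 × 2.4899 × 5.7 = 28.3849, so v = 5.3277 m/s.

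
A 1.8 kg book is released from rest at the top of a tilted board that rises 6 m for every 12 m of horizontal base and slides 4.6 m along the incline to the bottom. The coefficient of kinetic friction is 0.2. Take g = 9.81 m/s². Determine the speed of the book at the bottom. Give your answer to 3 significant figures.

The weight component along the incline is mg sin 26.57° = 7.897 N and the normal force is N = mg cos 26.57° = 15.794 N.
Friction up the slope is f = μN = 0.2 × 15.794 = 3.159 N, so the net downslope force is 7.897 − 3.159 = 4.738 N and a = 4.738 / 1.8 = 2.6322 m/s².
Starting from rest over a distance of 4.6 m, v² = 2aL = 2 × 2.6322 × 4.6 = 24.2162, so v = 4.9210 m/s.

4.92 m/s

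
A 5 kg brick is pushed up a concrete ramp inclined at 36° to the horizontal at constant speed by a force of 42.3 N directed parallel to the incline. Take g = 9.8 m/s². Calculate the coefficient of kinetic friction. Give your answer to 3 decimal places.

0.341

At constant speed ΣF = 0 along the incline. The applied 42.3 N acts up the slope; the weight component mg sin 36° = 28.801 N and kinetic friction μN both act down the slope.
So 42.3 = 28.801 + μ × 39.642, giving μ = (42.3 − 28.801) / 39.642 = 0.3405.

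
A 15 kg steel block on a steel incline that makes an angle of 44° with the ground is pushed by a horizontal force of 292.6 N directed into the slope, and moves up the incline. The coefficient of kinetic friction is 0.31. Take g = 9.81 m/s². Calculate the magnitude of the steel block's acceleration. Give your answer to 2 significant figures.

0.83 m/s²

The horizontal push has components F cos 44° = 292.6 × 0.7193 = 210.467 N up the incline and F sin 44° = 292.6 × 0.6947 = 203.269 N pressing into the surface.
The normal force is therefore N = mg cos 44° + F sin 44° = 105.845 + 203.269 = 309.114 N, and kinetic friction down the slope is μN = 0.31 × 309.114 = 95.825 N.
Along the incline: F cos 44° − mg sin 44° − μN = ma, so 210.467 − 102.225 − 95.825 = 15 a, giving a = 0.8278 m/s².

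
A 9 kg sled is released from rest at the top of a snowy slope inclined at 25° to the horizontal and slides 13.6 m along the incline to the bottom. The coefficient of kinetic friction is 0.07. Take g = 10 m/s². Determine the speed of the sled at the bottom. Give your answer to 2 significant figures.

9.9 m/s

The weight component along the incline is mg sin 25° = 38.036 N and the normal force is N = mg cos 25° = 81.568 N.
Friction up the slope is f = μN = 0.07 × 81.568 = 5.710 N, so the net downslope force is 38.036 − 5.710 = 32.326 N and a = 32.326 / 9 = 3.5918 m/s².
Starting from rest over a distance of 13.6 m, v² = 2aL = 2 × 3.5918 × 13.6 = 97.6970, so v = 9.8842 m/s.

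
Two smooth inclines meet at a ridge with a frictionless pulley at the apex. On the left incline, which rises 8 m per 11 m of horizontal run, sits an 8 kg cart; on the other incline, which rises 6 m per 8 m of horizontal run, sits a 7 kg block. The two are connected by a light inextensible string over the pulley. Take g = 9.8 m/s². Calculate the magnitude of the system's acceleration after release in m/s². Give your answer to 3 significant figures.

0.330 m/s²

Resolve each weight along its own incline: the 8 kg mass has component 8 × 9.8 × sin 36.03° = 46.113 N down its slope, and the 7 kg mass has 7 × 9.8 × sin 36.87° = 41.160 N down its slope.
The 8 kg side's 46.113 N exceeds the other side's 41.160 N, so that mass slides down and the 7 kg mass slides up. Taking that direction as positive, Newton's second law for the whole system gives 46.113 − 41.160 = (8 + 7) a, so a = 4.953 / 15 = 0.3302 m/s².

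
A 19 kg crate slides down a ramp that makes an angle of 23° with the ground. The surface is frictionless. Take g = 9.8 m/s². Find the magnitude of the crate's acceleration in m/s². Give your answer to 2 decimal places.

3.83 m/s²

Resolving the weight along the incline: the component pulling the crate down the slope is mg sin 23° = 19 × 9.8 × 0.3907 = 72.748 N, and the normal force is N = mg cos 23° = 19 × 9.8 × 0.9205 = 171.397 N.
With no friction the net force along the incline is 72.748 N, so a = g sin 23° = 72.748 / 19 = 3.8288 m/s².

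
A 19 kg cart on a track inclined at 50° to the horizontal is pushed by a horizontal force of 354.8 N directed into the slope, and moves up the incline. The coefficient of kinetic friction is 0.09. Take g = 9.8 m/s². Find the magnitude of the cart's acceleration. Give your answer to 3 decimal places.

2.642 m/s²

The horizontal push has components F cos 50° = 354.8 × 0.6428 = 228.065 N up the incline and F sin 50° = 354.8 × 0.7660 = 271.777 N pressing into the surface.
The normal force is therefore N = mg cos 50° + F sin 50° = 119.689 + 271.777 = 391.466 N, and kinetic friction down the slope is μN = 0.09 × 391.466 = 35.232 N.
Along the incline: F cos 50° − mg sin 50° − μN = ma, so 228.065 − 142.629 − 35.232 = 19 a, giving a = 2.6423 m/s².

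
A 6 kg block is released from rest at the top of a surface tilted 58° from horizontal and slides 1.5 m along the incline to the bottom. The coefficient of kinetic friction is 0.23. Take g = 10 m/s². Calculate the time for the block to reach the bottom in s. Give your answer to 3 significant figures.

0.643 s

The weight component along the incline is mg sin 58° = 50.883 N and the normal force is N = mg cos 58° = 31.795 N.
Friction up the slope is f = μN = 0.23 × 31.795 = 7.313 N, so the net downslope force is 50.883 − 7.313 = 43.570 N and a = 43.570 / 6 = 7.2617 m/s².
Starting from rest, L = ½at², so t = √(2L/a) = √(2 × 1.5 / 7.2617) = 0.6427 s.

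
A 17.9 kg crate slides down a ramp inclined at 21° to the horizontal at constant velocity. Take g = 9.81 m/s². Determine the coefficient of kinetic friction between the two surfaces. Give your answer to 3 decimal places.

0.384

At constant velocity the net force along the incline is zero: mg sin 21° = μ mg cos 21°.
So μ = tan 21° = 0.3584 / 0.9336 = 0.3839.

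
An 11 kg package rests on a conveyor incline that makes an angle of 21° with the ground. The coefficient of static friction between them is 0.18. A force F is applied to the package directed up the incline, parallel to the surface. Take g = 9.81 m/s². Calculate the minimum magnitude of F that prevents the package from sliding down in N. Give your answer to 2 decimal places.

20.54 N

The normal force is N = mg cos 21° = 100.743 N. With F at its minimum the package is on the verge of sliding down, so static friction is at its maximum μ_s N = 0.18 × 100.743 = 18.134 N and acts up the slope.
Equilibrium along the incline: F + μ_s N = mg sin 21°, so F = 38.671 − 18.134 = 20.537 N.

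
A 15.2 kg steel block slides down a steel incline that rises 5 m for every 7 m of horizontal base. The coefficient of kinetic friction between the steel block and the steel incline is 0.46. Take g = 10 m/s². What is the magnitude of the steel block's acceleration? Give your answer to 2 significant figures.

2.1 m/s²

Resolving the weight along the incline: the component pulling the steel block down the slope is mg sin 35.54° = 15.2 × 10 × 0.5812 = 88.342 N, and the normal force is N = mg cos 35.54° = 15.2 × 10 × 0.8137 = 123.682 N.
Kinetic friction acts up the slope with magnitude f = μN = 0.46 × 123.682 = 56.894 N.
Net force along the incline is 88.342 − 56.894 = 31.448 N, so a = 31.448 / 15.2 = 2.0689 m/s².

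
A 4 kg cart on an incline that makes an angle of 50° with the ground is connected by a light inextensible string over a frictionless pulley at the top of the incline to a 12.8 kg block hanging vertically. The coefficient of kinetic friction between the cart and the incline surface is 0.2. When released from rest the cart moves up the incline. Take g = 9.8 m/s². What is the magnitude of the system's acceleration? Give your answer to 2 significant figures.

5.4 m/s²

For the cart on the incline: the weight component along the slope is m₁g sin 50° = 4 × 9.8 × 0.7660 = 30.027 N and the normal force is N = m₁g cos 50° = 25.197 N.
Kinetic friction opposes the cart's motion up the incline: f = μN = 0.2 × 25.197 = 5.039 N acting down the slope.
Newton's second law for the cart (up-slope positive): T − 30.027 − 5.039 = 4 a. For the hanging block (downward positive): 12.8 × 9.8 − T = 12.8 a.
Adding the two equations eliminates T: 90.374 = 16.8 a, so a = 5.3794 m/s².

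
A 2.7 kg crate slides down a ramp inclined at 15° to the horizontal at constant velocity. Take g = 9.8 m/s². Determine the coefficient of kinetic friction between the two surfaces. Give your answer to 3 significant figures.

0.268

At constant velocity the net force along the incline is zero: mg sin 15° = μ mg cos 15°.
So μ = tan 15° = 0.2588 / 0.9659 = 0.2679.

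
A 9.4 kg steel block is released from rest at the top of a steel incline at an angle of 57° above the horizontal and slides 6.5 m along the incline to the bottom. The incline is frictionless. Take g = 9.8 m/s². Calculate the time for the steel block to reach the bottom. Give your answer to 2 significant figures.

1.3 s

The weight component along the incline is mg sin 57° = 77.258 N and the normal force is N = mg cos 57° = 50.172 N.
With no friction, a = g sin 57° = 8.2190 m/s².
Starting from rest, L = ½at², so t = √(2L/a) = √(2 × 6.5 / 8.2190) = 1.2577 s.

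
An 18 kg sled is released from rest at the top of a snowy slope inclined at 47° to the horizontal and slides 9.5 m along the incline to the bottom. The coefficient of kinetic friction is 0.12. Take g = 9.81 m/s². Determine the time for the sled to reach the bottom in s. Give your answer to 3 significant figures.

The weight component along the incline is mg sin 47° = 129.142 N and the normal force is N = mg cos 47° = 120.427 N.
Friction up the slope is f = μN = 0.12 × 120.427 = 14.451 N, so the net downslope force is 129.142 − 14.451 = 114.691 N and a = 114.691 / 18 = 6.3717 m/s².
Starting from rest, L = ½at², so t = √(2L/a) = √(2 × 9.5 / 6.3717) = 1.7268 s.

1.73 s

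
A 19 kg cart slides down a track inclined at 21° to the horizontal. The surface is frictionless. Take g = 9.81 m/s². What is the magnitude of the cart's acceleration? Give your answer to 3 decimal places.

Resolving the weight along the incline: the component pulling the cart down the slope is mg sin 21° = 19 × 9.81 × 0.3584 = 66.802 N, and the normal force is N = mg cos 21° = 19 × 9.81 × 0.9336 = 174.014 N.
With no friction the net force along the incline is 66.802 N, so a = g sin 21° = 66.802 / 19 = 3.5159 m/s².

3.516 m/s²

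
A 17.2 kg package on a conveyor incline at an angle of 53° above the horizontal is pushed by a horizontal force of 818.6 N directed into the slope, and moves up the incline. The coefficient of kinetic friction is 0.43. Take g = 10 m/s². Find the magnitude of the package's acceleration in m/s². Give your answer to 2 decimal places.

1.72 m/s²

The horizontal push has components F cos 53° = 818.6 × 0.6018 = 492.633 N up the incline and F sin 53° = 818.6 × 0.7986 = 653.734 N pressing into the surface.
The normal force is therefore N = mg cos 53° + F sin 53° = 103.510 + 653.734 = 757.244 N, and kinetic friction down the slope is μN = 0.43 × 757.244 = 325.615 N.
Along the incline: F cos 53° − mg sin 53° − μN = ma, so 492.633 − 137.359 − 325.615 = 17.2 a, giving a = 1.7244 m/s².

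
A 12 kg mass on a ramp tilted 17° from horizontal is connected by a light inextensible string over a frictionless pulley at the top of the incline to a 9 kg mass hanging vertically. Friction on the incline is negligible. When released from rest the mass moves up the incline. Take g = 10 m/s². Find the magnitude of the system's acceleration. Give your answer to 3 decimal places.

For the mass on the incline: the weight component along the slope is m₁g sin 17° = 12 × 10 × 0.2924 = 35.088 N and the normal force is N = m₁g cos 17° = 114.757 N.
Newton's second law for the mass (up-slope positive): T − 35.088 = 12 a. For the hanging mass (downward positive): 9 × 10 − T = 9 a.
Adding the two equations eliminates T: 54.912 = 21 a, so a = 2.6149 m/s².

2.615 m/s²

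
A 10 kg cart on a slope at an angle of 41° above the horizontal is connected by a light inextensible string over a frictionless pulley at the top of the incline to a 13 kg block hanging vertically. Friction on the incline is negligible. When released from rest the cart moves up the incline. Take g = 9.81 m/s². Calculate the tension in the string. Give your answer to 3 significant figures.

91.8 N

For the cart on the incline: the weight component along the slope is m₁g sin 41° = 10 × 9.81 × 0.6561 = 64.363 N and the normal force is N = m₁g cos 41° = 74.037 N.
Newton's second law for the cart (up-slope positive): T − 64.363 = 10 a. For the hanging block (downward positive): 13 × 9.81 − T = 13 a.
Adding the two equations eliminates T: 63.167 = 23 a, so a = 2.7464 m/s².
Then from the hanging block's equation, T = 13 × (9.81 − 2.7464) = 91.827 N.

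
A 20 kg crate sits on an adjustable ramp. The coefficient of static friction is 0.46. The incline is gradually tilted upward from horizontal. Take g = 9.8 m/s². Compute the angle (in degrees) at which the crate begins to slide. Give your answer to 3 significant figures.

24.7°

At the threshold of sliding, static friction is at its maximum μ_s N and exactly balances the weight component along the incline: mg sin θ = μ_s mg cos θ.
Hence tan θ = μ_s = 0.46, so θ = arctan(0.46) = 24.7024°.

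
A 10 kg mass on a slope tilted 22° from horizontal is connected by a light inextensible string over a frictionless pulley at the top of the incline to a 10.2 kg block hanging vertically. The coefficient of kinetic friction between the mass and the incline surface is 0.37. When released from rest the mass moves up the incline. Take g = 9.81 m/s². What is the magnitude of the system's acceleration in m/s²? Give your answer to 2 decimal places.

1.47 m/s²

For the mass on the incline: the weight component along the slope is m₁g sin 22° = 10 × 9.81 × 0.3746 = 36.748 N and the normal force is N = m₁g cos 22° = 90.957 N.
Kinetic friction opposes the mass's motion up the incline: f = μN = 0.37 × 90.957 = 33.654 N acting down the slope.
Newton's second law for the mass (up-slope positive): T − 36.748 − 33.654 = 10 a. For the hanging block (downward positive): 10.2 × 9.81 − T = 10.2 a.
Adding the two equations eliminates T: 29.660 = 20.2 a, so a = 1.4683 m/s².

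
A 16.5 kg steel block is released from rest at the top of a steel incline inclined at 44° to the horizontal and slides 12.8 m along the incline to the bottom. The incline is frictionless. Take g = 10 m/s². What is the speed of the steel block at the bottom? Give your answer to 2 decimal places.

The weight component along the incline is mg sin 44° = 114.619 N and the normal force is N = mg cos 44° = 118.691 N.
With no friction, a = g sin 44° = 6.9466 m/s².
Starting from rest over a distance of 12.8 m, v² = 2aL = 2 × 6.9466 × 12.8 = 177.8330, so v = 13.3354 m/s.

13.34 m/s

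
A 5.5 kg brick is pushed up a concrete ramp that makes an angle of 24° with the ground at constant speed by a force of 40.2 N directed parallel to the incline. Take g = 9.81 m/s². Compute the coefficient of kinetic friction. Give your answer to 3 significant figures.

0.370

At constant speed ΣF = 0 along the incline. The applied 40.2 N acts up the slope; the weight component mg sin 24° = 21.945 N and kinetic friction μN both act down the slope.
So 40.2 = 21.945 + μ × 49.290, giving μ = (40.2 − 21.945) / 49.290 = 0.3704.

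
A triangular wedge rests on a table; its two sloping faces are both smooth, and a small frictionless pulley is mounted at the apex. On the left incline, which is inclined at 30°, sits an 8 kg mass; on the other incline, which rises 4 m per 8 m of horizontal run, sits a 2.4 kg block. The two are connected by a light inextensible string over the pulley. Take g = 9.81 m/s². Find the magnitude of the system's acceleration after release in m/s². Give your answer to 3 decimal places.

2.761 m/s²

Resolve each weight along its own incline: the 8 kg mass has component 8 × 9.81 × sin 30° = 39.240 N down its slope, and the 2.4 kg mass has 2.4 × 9.81 × sin 26.57° = 10.529 N down its slope.
The 8 kg side's 39.240 N exceeds the other side's 10.529 N, so that mass slides down and the 2.4 kg mass slides up. Taking that direction as positive, Newton's second law for the whole system gives 39.240 − 10.529 = (8 + 2.4) a, so a = 28.711 / 10.4 = 2.7607 m/s².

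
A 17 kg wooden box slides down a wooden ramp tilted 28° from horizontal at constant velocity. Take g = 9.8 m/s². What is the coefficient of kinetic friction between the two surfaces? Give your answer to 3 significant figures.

At constant velocity the net force along the incline is zero: mg sin 28° = μ mg cos 28°.
So μ = tan 28° = 0.4695 / 0.8829 = 0.5318.

0.532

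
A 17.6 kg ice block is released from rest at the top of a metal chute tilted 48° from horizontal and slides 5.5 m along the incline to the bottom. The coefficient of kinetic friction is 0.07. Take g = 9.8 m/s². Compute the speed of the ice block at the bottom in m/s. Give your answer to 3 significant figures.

8.66 m/s

The weight component along the incline is mg sin 48° = 128.178 N and the normal force is N = mg cos 48° = 115.412 N.
Friction up the slope is f = μN = 0.07 × 115.412 = 8.079 N, so the net downslope force is 128.178 − 8.079 = 120.099 N and a = 120.099 / 17.6 = 6.8238 m/s².
Starting from rest over a distance of 5.5 m, v² = 2aL = 2 × 6.8238 × 5.5 = 75.0618, so v = 8.6638 m/s.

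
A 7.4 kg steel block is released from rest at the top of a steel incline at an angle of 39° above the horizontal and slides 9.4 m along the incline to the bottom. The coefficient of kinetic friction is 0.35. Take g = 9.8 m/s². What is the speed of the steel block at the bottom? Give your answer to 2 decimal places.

The weight component along the incline is mg sin 39° = 45.638 N and the normal force is N = mg cos 39° = 56.359 N.
Friction up the slope is f = μN = 0.35 × 56.359 = 19.726 N, so the net downslope force is 45.638 − 19.726 = 25.912 N and a = 25.912 / 7.4 = 3.5016 m/s².
Starting from rest over a distance of 9.4 m, v² = 2aL = 2 × 3.5016 × 9.4 = 65.8301, so v = 8.1136 m/s.

8.11 m/s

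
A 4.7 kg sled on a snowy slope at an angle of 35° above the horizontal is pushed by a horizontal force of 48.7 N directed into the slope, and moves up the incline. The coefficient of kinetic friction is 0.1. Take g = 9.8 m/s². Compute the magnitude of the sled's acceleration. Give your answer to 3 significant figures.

The horizontal push has components F cos 35° = 48.7 × 0.8192 = 39.895 N up the incline and F sin 35° = 48.7 × 0.5736 = 27.934 N pressing into the surface.
The normal force is therefore N = mg cos 35° + F sin 35° = 37.732 + 27.934 = 65.666 N, and kinetic friction down the slope is μN = 0.1 × 65.666 = 6.567 N.
Along the incline: F cos 35° − mg sin 35° − μN = ma, so 39.895 − 26.420 − 6.567 = 4.7 a, giving a = 1.4698 m/s².

1.47 m/s²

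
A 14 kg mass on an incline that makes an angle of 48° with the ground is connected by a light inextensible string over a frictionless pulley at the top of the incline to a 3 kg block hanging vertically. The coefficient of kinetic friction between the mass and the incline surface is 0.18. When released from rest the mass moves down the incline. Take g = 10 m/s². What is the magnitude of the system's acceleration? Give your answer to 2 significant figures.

For the mass on the incline: the weight component along the slope is m₁g sin 48° = 14 × 10 × 0.7431 = 104.034 N and the normal force is N = m₁g cos 48° = 93.678 N.
Kinetic friction opposes the mass's motion down the incline: f = μN = 0.18 × 93.678 = 16.862 N acting up the slope.
Newton's second law for the mass (down-slope positive): 104.034 − 16.862 − T = 14 a. For the hanging block (upward positive): T − 3 × 10 = 3 a.
Adding the two equations eliminates T: 57.172 = 17 a, so a = 3.3631 m/s².

3.4 m/s²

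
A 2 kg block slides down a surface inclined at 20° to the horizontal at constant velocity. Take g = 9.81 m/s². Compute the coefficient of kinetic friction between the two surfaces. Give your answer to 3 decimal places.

0.364

At constant velocity the net force along the incline is zero: mg sin 20° = μ mg cos 20°.
So μ = tan 20° = 0.3420 / 0.9397 = 0.3639.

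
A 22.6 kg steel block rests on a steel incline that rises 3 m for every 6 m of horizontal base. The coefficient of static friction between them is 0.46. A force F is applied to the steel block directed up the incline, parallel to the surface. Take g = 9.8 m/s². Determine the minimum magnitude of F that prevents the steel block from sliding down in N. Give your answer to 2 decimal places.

The normal force is N = mg cos 26.57° = 198.098 N. With F at its minimum the steel block is on the verge of sliding down, so static friction is at its maximum μ_s N = 0.46 × 198.098 = 91.125 N and acts up the slope.
Equilibrium along the incline: F + μ_s N = mg sin 26.57°, so F = 99.049 − 91.125 = 7.924 N.

7.92 N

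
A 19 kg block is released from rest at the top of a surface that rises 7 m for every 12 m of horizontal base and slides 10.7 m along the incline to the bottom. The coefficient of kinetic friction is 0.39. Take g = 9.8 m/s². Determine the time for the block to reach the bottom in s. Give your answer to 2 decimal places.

The weight component along the incline is mg sin 30.26° = 93.821 N and the normal force is N = mg cos 30.26° = 160.836 N.
Friction up the slope is f = μN = 0.39 × 160.836 = 62.726 N, so the net downslope force is 93.821 − 62.726 = 31.095 N and a = 31.095 / 19 = 1.6366 m/s².
Starting from rest, L = ½at², so t = √(2L/a) = √(2 × 10.7 / 1.6366) = 3.6161 s.

3.62 s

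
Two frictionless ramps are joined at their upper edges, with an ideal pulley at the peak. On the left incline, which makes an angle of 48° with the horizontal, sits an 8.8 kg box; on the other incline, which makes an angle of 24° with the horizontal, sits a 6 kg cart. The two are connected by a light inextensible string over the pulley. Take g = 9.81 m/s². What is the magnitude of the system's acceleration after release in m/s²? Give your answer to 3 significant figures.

Resolve each weight along its own incline: the 8.8 kg mass has component 8.8 × 9.81 × sin 48° = 64.154 N down its slope, and the 6 kg mass has 6 × 9.81 × sin 24° = 23.941 N down its slope.
The 8.8 kg side's 64.154 N exceeds the other side's 23.941 N, so that mass slides down and the 6 kg mass slides up. Taking that direction as positive, Newton's second law for the whole system gives 64.154 − 23.941 = (8.8 + 6) a, so a = 40.213 / 14.8 = 2.7171 m/s².

2.72 m/s²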